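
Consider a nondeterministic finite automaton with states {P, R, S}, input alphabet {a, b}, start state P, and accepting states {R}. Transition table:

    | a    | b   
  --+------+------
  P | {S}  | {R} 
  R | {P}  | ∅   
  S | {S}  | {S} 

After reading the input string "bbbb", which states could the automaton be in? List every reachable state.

∅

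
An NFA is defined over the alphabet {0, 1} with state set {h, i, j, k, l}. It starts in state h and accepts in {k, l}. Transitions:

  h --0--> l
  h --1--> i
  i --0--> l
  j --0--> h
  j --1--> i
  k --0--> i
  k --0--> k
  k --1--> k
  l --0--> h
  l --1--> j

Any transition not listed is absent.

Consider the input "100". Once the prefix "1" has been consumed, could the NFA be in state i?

Yes

Start in {h}.
Read '1': h→{i}; now {i}.
State i is in {i}.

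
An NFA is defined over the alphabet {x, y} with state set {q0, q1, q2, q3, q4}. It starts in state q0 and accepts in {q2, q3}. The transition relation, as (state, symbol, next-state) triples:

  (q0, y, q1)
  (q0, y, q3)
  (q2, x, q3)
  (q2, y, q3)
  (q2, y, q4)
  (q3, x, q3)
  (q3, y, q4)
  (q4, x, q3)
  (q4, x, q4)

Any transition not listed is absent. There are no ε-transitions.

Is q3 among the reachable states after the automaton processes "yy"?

No

Start in {q0}.
Read 'y': {q0} → {q1, q3}.
Read 'y': {q1, q3} → {q4}.
State q3 is not in {q4}.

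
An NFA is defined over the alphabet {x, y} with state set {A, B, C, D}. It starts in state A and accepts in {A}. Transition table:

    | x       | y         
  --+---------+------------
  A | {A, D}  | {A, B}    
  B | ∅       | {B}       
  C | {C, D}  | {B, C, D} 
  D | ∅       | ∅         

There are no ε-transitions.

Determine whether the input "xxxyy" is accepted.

Yes

Start in {A}.
Read 'x': {A} → {A, D}.
Read 'x': {A, D} → {A, D}.
Read 'x': {A, D} → {A, D}.
Read 'y': {A, D} → {A, B}.
Read 'y': {A, B} → {A, B}.
The final set {A, B} contains the accepting state A.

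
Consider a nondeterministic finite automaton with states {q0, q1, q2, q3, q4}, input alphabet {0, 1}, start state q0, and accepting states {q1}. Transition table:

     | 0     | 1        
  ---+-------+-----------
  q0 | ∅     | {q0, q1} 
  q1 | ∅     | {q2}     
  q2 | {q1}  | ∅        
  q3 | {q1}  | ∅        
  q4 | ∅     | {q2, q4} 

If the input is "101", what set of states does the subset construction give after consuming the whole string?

∅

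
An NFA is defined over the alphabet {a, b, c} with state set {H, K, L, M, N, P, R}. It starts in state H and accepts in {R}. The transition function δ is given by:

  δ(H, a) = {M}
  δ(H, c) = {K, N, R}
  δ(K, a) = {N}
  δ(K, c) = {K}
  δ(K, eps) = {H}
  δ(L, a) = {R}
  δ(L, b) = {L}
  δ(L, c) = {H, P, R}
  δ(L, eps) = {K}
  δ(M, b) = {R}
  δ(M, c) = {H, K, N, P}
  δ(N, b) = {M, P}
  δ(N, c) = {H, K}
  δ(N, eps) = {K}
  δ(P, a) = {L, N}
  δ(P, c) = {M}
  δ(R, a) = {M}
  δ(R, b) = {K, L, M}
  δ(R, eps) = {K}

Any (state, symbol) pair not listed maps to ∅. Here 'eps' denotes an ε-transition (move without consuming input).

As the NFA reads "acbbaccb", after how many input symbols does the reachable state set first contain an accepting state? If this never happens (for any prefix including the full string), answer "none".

4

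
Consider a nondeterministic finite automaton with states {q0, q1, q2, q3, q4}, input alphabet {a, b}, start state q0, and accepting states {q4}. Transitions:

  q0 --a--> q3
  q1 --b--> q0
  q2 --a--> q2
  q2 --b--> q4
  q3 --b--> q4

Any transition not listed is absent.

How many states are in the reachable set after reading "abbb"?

Start in {q0}.
Read 'a': {q0} → {q3}.
Read 'b': {q3} → {q4}.
Read 'b': {q4} → ∅.
The set is empty and remains empty for the remaining 1 symbol.
That set has 0 states.

0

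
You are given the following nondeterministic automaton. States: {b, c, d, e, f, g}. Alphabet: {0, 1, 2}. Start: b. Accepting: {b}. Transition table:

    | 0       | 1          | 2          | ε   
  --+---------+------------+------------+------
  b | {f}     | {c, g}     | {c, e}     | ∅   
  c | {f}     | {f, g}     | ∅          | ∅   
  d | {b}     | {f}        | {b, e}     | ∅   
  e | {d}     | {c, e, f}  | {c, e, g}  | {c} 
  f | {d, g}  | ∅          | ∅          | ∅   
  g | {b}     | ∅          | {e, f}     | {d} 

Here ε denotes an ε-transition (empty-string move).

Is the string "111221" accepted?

No

Start in {b}.
Read '1': b→{c, g}; union {c, g}; ε-closure = {c, d, g}.
Read '1': c→{f, g}, d→{f}, g→∅; union {f, g}; ε-closure = {d, f, g}.
Read '1': d→{f}, f→∅, g→∅; now {f}.
Read '2': f→∅; now ∅.
The set is empty and remains empty for the remaining 2 symbols.
The final set ∅ contains no accepting state.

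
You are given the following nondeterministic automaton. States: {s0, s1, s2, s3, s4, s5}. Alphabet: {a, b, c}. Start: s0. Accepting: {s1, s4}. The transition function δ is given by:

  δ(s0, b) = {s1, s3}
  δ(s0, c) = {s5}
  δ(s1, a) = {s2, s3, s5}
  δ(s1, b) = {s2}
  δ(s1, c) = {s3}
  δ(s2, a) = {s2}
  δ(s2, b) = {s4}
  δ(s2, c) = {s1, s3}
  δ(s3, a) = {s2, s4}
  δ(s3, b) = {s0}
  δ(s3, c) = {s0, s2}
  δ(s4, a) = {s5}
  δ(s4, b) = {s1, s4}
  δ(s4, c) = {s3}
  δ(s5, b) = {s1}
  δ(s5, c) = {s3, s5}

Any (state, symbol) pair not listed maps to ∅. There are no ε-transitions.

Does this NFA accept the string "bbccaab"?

Yes

Start in {s0}.
Read 'b': s0→{s1, s3}; now {s1, s3}.
Read 'b': s1→{s2}, s3→{s0}; now {s0, s2}.
Read 'c': s0→{s5}, s2→{s1, s3}; now {s1, s3, s5}.
Read 'c': s1→{s3}, s3→{s0, s2}, s5→{s3, s5}; now {s0, s2, s3, s5}.
Read 'a': s0→∅, s2→{s2}, s3→{s2, s4}, s5→∅; now {s2, s4}.
Read 'a': s2→{s2}, s4→{s5}; now {s2, s5}.
Read 'b': s2→{s4}, s5→{s1}; now {s1, s4}.
The final set {s1, s4} contains the accepting states s1, s4.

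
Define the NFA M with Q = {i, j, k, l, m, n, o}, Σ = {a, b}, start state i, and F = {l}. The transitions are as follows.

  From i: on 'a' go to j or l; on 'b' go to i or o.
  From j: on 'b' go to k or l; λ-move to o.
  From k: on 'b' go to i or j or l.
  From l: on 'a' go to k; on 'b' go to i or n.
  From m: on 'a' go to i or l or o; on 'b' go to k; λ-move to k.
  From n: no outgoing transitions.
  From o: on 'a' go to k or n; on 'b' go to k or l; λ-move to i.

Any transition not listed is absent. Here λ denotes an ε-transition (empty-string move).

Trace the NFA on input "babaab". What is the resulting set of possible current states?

{i, j, k, l, n, o}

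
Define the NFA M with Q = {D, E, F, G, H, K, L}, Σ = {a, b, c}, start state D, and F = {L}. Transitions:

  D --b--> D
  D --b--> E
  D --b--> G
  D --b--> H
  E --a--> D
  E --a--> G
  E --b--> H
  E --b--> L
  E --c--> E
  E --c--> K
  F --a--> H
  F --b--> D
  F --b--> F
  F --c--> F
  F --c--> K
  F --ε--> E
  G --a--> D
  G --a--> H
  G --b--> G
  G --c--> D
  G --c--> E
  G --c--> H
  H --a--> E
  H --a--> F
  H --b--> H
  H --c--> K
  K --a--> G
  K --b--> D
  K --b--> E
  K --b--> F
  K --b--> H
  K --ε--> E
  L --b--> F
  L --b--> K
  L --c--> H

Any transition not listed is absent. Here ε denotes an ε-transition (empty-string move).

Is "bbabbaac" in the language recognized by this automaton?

No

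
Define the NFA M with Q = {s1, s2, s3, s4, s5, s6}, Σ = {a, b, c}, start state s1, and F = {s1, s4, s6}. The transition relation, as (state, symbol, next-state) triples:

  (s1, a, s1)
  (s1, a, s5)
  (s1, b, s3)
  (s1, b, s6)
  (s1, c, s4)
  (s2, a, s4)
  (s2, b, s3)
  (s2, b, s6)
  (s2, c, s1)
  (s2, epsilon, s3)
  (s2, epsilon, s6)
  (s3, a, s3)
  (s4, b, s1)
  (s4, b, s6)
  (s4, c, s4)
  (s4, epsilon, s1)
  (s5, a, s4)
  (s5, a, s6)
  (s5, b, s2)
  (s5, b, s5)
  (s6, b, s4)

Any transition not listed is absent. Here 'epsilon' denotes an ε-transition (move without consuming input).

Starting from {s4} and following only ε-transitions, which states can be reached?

{s1, s4}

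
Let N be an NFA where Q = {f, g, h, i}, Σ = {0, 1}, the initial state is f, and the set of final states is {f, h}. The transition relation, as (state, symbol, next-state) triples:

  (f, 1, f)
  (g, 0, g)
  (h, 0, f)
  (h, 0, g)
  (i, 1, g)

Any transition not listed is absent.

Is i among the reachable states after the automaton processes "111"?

No

Start in {f}.
Read '1': {f} → {f}.
Read '1': {f} → {f}.
Read '1': {f} → {f}.
State i is not in {f}.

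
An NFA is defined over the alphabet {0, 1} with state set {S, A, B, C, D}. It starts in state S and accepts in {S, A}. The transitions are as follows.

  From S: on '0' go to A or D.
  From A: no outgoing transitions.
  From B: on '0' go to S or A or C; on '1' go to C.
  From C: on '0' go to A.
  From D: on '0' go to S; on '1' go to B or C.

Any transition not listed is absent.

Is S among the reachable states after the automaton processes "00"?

Yes

Start in {S}.
Read '0': S→{A, D}; now {A, D}.
Read '0': A→∅, D→{S}; now {S}.
State S is in {S}.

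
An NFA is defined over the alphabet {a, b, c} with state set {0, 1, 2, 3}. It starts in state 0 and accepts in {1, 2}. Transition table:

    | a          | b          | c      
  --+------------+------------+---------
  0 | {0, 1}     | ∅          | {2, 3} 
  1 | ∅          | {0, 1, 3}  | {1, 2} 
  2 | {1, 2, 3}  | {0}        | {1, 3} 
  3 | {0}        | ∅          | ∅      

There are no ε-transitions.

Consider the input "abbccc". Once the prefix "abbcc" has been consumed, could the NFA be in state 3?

Start in {0}.
Read 'a': {0} → {0, 1}.
Read 'b': {0, 1} → {0, 1, 3}.
Read 'b': {0, 1, 3} → {0, 1, 3}.
Read 'c': {0, 1, 3} → {1, 2, 3}.
Read 'c': {1, 2, 3} → {1, 2, 3}.
State 3 is in {1, 2, 3}.

Yes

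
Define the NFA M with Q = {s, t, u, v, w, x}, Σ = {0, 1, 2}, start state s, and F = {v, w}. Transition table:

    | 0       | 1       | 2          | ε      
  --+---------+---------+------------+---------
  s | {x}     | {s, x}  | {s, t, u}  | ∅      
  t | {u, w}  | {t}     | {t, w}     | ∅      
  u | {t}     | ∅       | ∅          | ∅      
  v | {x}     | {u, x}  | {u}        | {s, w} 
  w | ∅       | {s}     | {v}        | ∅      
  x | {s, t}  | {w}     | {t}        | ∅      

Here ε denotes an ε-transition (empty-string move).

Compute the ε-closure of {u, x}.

Begin with {u, x}.
No ε-moves leave this set, so the closure equals the set itself.

{u, x}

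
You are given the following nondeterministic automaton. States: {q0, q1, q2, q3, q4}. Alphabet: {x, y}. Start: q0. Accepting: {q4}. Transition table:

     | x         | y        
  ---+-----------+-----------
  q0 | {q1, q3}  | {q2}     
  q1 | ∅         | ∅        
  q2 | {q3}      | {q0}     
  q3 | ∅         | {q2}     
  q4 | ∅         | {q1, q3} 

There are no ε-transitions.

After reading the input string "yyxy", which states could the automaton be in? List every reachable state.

Start in {q0}.
Read 'y': {q0} → {q2}.
Read 'y': {q2} → {q0}.
Read 'x': {q0} → {q1, q3}.
Read 'y': {q1, q3} → {q2}.

{q2}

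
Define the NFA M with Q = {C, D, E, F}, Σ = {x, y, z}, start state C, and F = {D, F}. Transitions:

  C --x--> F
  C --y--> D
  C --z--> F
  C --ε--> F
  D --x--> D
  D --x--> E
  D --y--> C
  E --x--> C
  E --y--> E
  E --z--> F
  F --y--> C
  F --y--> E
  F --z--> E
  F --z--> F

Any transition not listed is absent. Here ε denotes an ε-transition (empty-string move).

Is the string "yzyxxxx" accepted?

Start: ε-closure({C}) = {C, F}.
Read 'y': C→{D}, F→{C, E}; union {C, D, E}; ε-closure = {C, D, E, F}.
Read 'z': C→{F}, D→∅, E→{F}, F→{E, F}; now {E, F}.
Read 'y': E→{E}, F→{C, E}; union {C, E}; ε-closure = {C, E, F}.
Read 'x': C→{F}, E→{C}, F→∅; now {C, F}.
Read 'x': C→{F}, F→∅; now {F}.
Read 'x': F→∅; now ∅.
The set is empty and remains empty for the remaining 1 symbol.
The final set ∅ contains no accepting state.

No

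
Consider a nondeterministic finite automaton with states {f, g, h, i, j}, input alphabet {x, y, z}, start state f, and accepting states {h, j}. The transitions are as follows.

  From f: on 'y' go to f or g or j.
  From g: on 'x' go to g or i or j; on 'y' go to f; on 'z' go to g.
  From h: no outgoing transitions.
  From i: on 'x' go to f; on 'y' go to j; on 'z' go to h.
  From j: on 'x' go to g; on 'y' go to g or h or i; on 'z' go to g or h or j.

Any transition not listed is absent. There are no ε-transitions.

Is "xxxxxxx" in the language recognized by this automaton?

Start in {f}.
Read 'x': {f} → ∅.
The set is empty and remains empty for the remaining 6 symbols.
The final set ∅ contains no accepting state.

No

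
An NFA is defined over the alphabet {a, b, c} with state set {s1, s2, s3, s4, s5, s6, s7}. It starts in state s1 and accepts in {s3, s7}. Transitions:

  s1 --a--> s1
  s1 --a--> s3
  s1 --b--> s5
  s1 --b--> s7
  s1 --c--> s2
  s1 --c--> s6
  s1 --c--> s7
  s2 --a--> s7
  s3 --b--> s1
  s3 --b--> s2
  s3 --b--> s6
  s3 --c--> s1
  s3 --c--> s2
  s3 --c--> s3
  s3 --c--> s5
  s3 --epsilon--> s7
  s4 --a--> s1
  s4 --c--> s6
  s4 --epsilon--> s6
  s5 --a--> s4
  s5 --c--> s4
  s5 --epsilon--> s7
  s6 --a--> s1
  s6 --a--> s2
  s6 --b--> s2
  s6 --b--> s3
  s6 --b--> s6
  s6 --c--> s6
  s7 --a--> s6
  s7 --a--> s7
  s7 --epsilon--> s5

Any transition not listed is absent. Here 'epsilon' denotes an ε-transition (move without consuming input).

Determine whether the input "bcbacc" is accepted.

Start in {s1}.
Read 'b': s1→{s5, s7}; now {s5, s7}.
Read 'c': s5→{s4}, s7→∅; union {s4}; ε-closure = {s4, s6}.
Read 'b': s4→∅, s6→{s2, s3, s6}; union {s2, s3, s6}; ε-closure = {s2, s3, s5, s6, s7}.
Read 'a': s2→{s7}, s3→∅, s5→{s4}, s6→{s1, s2}, s7→{s6, s7}; union {s1, s2, s4, s6, s7}; ε-closure = {s1, s2, s4, s5, s6, s7}.
Read 'c': s1→{s2, s6, s7}, s2→∅, s4→{s6}, s5→{s4}, s6→{s6}, s7→∅; union {s2, s4, s6, s7}; ε-closure = {s2, s4, s5, s6, s7}.
Read 'c': s2→∅, s4→{s6}, s5→{s4}, s6→{s6}, s7→∅; now {s4, s6}.
The final set {s4, s6} contains no accepting state.

No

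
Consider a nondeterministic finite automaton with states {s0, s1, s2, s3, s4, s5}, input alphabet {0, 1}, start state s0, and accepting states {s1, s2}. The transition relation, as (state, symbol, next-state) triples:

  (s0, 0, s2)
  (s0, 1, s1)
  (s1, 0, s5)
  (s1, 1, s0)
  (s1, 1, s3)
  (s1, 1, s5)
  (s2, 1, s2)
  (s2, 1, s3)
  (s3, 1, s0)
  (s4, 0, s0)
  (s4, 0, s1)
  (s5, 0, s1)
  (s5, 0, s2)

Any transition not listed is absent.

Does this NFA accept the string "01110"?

Start in {s0}.
Read '0': {s0} → {s2}.
Read '1': {s2} → {s2, s3}.
Read '1': {s2, s3} → {s0, s2, s3}.
Read '1': {s0, s2, s3} → {s0, s1, s2, s3}.
Read '0': {s0, s1, s2, s3} → {s2, s5}.
The final set {s2, s5} contains the accepting state s2.

Yes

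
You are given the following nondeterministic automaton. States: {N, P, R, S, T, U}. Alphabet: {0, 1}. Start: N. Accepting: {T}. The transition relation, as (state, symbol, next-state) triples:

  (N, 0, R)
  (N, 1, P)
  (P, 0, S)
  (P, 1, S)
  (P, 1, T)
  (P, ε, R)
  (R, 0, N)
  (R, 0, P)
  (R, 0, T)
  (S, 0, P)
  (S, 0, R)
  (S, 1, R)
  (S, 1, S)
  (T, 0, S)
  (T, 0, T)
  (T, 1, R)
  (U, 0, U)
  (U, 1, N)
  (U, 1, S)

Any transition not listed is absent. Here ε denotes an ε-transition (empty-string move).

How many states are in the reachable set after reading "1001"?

4

Start in {N}.
Read '1': {N} → {P, R}.
Read '0': {P, R} → {N, P, R, S, T}.
Read '0': {N, P, R, S, T} → {N, P, R, S, T}.
Read '1': {N, P, R, S, T} → {P, R, S, T}.
That set has 4 states.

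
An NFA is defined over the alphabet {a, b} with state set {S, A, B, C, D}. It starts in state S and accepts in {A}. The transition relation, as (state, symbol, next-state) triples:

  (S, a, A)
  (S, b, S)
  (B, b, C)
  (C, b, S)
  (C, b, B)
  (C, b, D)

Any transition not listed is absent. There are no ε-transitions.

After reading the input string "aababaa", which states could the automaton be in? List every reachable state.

Start in {S}.
Read 'a': S→{A}; now {A}.
Read 'a': A→∅; now ∅.
The set is empty and remains empty for the remaining 5 symbols.

∅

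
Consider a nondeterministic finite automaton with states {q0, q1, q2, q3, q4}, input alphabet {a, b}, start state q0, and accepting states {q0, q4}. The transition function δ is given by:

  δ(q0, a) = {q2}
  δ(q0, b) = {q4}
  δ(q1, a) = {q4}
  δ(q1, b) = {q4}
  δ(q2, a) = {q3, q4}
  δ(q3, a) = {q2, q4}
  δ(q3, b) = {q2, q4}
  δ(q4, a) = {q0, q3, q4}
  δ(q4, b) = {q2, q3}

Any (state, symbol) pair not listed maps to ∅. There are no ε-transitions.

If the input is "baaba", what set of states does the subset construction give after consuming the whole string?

Start in {q0}.
Read 'b': q0→{q4}; now {q4}.
Read 'a': q4→{q0, q3, q4}; now {q0, q3, q4}.
Read 'a': q0→{q2}, q3→{q2, q4}, q4→{q0, q3, q4}; now {q0, q2, q3, q4}.
Read 'b': q0→{q4}, q2→∅, q3→{q2, q4}, q4→{q2, q3}; now {q2, q3, q4}.
Read 'a': q2→{q3, q4}, q3→{q2, q4}, q4→{q0, q3, q4}; now {q0, q2, q3, q4}.

{q0, q2, q3, q4}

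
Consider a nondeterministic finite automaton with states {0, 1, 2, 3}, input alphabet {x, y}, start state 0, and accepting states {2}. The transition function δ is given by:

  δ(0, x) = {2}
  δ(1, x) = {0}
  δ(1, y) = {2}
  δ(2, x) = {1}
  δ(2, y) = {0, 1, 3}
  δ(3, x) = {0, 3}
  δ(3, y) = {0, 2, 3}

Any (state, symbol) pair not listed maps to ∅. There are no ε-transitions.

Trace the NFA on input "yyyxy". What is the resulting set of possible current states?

Start in {0}.
Read 'y': 0→∅; now ∅.
The set is empty and remains empty for the remaining 4 symbols.

∅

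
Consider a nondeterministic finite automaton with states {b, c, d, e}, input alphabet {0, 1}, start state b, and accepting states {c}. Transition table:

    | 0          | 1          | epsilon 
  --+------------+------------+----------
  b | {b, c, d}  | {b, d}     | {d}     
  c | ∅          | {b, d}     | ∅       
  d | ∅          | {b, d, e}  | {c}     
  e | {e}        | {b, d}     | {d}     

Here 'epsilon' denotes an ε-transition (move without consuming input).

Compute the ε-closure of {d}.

Begin with {d}.
ε-move d → c; add c.

{c, d}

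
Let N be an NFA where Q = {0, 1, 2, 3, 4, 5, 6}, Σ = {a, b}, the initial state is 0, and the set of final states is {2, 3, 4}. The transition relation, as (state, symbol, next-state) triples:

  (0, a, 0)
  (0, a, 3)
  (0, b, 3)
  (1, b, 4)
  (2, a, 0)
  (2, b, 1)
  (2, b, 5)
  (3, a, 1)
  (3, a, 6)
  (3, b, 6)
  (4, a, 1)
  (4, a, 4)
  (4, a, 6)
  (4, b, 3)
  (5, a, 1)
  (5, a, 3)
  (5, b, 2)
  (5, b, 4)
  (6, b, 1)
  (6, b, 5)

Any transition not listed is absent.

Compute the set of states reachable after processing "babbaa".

{0, 1, 3, 4, 6}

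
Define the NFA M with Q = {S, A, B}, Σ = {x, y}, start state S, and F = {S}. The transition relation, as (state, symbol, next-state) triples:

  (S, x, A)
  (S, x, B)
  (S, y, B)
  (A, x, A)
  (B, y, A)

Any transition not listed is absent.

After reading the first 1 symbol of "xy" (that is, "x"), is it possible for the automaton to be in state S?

No

Start in {S}.
Read 'x': S→{A, B}; now {A, B}.
State S is not in {A, B}.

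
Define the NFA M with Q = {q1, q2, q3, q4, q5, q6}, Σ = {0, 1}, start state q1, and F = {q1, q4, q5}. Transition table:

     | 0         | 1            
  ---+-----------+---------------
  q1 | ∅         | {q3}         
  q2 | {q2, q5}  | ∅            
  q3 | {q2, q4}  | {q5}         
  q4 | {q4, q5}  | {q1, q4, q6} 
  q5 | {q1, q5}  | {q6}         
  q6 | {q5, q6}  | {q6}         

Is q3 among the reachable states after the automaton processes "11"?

No

Start in {q1}.
Read '1': q1→{q3}; now {q3}.
Read '1': q3→{q5}; now {q5}.
State q3 is not in {q5}.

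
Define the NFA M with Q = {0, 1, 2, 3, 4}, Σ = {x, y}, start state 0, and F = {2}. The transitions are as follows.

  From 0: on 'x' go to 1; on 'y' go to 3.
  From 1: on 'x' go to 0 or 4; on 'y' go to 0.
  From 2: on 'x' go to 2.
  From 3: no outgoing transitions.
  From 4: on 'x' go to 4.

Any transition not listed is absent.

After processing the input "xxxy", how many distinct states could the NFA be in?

Start in {0}.
Read 'x': {0} → {1}.
Read 'x': {1} → {0, 4}.
Read 'x': {0, 4} → {1, 4}.
Read 'y': {1, 4} → {0}.
That set has 1 state.

1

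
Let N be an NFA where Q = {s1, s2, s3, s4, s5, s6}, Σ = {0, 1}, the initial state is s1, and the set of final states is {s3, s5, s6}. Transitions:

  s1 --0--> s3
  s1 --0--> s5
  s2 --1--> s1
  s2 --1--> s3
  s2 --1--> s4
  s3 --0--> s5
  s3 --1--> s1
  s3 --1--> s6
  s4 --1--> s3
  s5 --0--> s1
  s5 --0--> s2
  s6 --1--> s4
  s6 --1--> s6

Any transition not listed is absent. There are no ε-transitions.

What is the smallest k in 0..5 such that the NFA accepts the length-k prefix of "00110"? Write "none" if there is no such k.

Start in {s1}.
Read '0': s1→{s3, s5}; now {s3, s5}.
None of the earlier sets intersect F, but {s3, s5} does.

1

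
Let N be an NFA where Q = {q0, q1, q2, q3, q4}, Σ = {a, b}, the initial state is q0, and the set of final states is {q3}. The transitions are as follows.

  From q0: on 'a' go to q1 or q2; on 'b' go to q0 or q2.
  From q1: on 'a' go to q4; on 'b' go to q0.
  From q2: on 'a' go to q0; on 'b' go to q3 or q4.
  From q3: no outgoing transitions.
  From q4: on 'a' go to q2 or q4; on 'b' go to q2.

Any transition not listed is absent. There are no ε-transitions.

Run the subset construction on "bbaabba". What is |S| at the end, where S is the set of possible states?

Start in {q0}.
Read 'b': q0→{q0, q2}; now {q0, q2}.
Read 'b': q0→{q0, q2}, q2→{q3, q4}; now {q0, q2, q3, q4}.
Read 'a': q0→{q1, q2}, q2→{q0}, q3→∅, q4→{q2, q4}; now {q0, q1, q2, q4}.
Read 'a': q0→{q1, q2}, q1→{q4}, q2→{q0}, q4→{q2, q4}; now {q0, q1, q2, q4}.
Read 'b': q0→{q0, q2}, q1→{q0}, q2→{q3, q4}, q4→{q2}; now {q0, q2, q3, q4}.
Read 'b': q0→{q0, q2}, q2→{q3, q4}, q3→∅, q4→{q2}; now {q0, q2, q3, q4}.
Read 'a': q0→{q1, q2}, q2→{q0}, q3→∅, q4→{q2, q4}; now {q0, q1, q2, q4}.
That set has 4 states.

4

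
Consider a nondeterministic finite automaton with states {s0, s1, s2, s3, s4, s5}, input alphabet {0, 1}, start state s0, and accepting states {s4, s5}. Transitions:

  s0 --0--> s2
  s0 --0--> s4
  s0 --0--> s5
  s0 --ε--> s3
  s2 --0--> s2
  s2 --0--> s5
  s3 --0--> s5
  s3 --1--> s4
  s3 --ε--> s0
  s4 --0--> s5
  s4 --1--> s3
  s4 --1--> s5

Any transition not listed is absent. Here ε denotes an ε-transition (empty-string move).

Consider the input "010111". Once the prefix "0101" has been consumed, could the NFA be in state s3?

Start: ε-closure({s0}) = {s0, s3}.
Read '0': s0→{s2, s4, s5}, s3→{s5}; now {s2, s4, s5}.
Read '1': s2→∅, s4→{s3, s5}, s5→∅; union {s3, s5}; ε-closure = {s0, s3, s5}.
Read '0': s0→{s2, s4, s5}, s3→{s5}, s5→∅; now {s2, s4, s5}.
Read '1': s2→∅, s4→{s3, s5}, s5→∅; union {s3, s5}; ε-closure = {s0, s3, s5}.
State s3 is in {s0, s3, s5}.

Yes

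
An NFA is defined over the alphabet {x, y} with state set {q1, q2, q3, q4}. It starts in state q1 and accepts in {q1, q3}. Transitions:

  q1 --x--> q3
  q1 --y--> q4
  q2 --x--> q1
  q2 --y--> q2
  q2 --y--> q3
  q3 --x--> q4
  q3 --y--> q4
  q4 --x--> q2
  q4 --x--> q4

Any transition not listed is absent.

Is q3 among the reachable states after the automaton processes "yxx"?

No

Start in {q1}.
Read 'y': q1→{q4}; now {q4}.
Read 'x': q4→{q2, q4}; now {q2, q4}.
Read 'x': q2→{q1}, q4→{q2, q4}; now {q1, q2, q4}.
State q3 is not in {q1, q2, q4}.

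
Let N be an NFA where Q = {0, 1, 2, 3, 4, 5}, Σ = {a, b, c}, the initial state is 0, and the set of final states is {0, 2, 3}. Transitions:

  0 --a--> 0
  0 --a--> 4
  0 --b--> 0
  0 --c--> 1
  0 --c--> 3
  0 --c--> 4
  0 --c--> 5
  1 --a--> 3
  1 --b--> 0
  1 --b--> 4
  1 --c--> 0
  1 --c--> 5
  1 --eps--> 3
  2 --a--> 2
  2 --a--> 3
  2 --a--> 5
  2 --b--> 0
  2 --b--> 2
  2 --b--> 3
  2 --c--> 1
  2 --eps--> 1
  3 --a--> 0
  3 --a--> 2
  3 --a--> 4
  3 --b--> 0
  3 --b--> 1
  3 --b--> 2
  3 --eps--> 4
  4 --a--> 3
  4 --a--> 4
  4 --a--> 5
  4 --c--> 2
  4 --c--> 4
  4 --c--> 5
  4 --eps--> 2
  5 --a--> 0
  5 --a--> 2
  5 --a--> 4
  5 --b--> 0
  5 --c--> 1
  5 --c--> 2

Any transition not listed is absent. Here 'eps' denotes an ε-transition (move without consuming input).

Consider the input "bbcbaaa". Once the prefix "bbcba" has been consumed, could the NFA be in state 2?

Yes

Start in {0}.
Read 'b': 0→{0}; now {0}.
Read 'b': 0→{0}; now {0}.
Read 'c': 0→{1, 3, 4, 5}; union {1, 3, 4, 5}; ε-closure = {1, 2, 3, 4, 5}.
Read 'b': 1→{0, 4}, 2→{0, 2, 3}, 3→{0, 1, 2}, 4→∅, 5→{0}; now {0, 1, 2, 3, 4}.
Read 'a': 0→{0, 4}, 1→{3}, 2→{2, 3, 5}, 3→{0, 2, 4}, 4→{3, 4, 5}; union {0, 2, 3, 4, 5}; ε-closure = {0, 1, 2, 3, 4, 5}.
State 2 is in {0, 1, 2, 3, 4, 5}.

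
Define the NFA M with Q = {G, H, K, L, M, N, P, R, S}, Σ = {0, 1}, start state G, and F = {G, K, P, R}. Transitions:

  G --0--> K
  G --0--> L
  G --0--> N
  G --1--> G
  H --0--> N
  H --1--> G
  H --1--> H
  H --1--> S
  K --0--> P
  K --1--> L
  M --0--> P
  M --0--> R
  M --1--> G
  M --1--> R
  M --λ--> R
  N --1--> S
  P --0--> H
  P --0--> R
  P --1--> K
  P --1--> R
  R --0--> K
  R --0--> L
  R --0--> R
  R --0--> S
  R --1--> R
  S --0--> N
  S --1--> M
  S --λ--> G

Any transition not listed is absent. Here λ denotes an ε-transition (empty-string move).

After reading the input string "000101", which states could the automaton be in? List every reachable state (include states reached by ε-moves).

Start in {G}.
Read '0': G→{K, L, N}; now {K, L, N}.
Read '0': K→{P}, L→∅, N→∅; now {P}.
Read '0': P→{H, R}; now {H, R}.
Read '1': H→{G, H, S}, R→{R}; now {G, H, R, S}.
Read '0': G→{K, L, N}, H→{N}, R→{K, L, R, S}, S→{N}; union {K, L, N, R, S}; ε-closure = {G, K, L, N, R, S}.
Read '1': G→{G}, K→{L}, L→∅, N→{S}, R→{R}, S→{M}; now {G, L, M, R, S}.

{G, L, M, R, S}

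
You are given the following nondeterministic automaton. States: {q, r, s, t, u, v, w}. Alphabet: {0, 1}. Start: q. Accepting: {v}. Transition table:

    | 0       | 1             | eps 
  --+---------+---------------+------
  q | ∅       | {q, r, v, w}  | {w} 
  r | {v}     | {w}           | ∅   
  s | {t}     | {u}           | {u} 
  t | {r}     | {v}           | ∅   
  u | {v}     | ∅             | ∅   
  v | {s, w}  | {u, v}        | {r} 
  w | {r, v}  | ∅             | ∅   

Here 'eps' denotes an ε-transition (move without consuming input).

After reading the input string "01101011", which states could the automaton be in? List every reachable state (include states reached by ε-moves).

Start: ε-closure({q}) = {q, w}.
Read '0': {q, w} → {r, v}.
Read '1': {r, v} → {r, u, v, w}.
Read '1': {r, u, v, w} → {r, u, v, w}.
Read '0': {r, u, v, w} → {r, s, u, v, w}.
Read '1': {r, s, u, v, w} → {r, u, v, w}.
Read '0': {r, u, v, w} → {r, s, u, v, w}.
Read '1': {r, s, u, v, w} → {r, u, v, w}.
Read '1': {r, u, v, w} → {r, u, v, w}.

{r, u, v, w}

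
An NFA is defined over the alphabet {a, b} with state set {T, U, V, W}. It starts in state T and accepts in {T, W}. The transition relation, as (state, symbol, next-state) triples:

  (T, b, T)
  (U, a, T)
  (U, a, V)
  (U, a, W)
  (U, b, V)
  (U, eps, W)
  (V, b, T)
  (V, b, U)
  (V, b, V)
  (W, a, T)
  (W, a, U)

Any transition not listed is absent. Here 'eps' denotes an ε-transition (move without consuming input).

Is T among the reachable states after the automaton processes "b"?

Yes

Start in {T}.
Read 'b': {T} → {T}.
State T is in {T}.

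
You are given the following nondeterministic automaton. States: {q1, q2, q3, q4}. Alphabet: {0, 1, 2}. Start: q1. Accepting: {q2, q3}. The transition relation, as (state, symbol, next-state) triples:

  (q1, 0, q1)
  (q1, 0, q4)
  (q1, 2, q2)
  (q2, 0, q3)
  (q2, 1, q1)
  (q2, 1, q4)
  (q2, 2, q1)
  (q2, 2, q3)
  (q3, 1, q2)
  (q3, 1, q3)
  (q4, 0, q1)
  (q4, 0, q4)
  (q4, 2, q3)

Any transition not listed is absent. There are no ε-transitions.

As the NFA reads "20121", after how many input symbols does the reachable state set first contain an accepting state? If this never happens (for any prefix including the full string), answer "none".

Start in {q1}.
Read '2': q1→{q2}; now {q2}.
None of the earlier sets intersect F, but {q2} does.

1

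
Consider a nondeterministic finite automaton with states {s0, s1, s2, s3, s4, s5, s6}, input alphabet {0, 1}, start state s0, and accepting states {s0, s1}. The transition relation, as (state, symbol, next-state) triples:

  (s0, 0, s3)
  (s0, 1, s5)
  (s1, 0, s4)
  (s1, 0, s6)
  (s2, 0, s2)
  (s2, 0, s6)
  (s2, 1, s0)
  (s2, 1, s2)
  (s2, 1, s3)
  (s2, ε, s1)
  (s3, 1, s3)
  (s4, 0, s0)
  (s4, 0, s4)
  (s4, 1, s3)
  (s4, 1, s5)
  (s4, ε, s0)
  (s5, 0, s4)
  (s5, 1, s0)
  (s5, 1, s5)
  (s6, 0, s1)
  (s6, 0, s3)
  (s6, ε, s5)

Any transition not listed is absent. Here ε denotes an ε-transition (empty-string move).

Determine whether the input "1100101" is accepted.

Start in {s0}.
Read '1': {s0} → {s5}.
Read '1': {s5} → {s0, s5}.
Read '0': {s0, s5} → {s0, s3, s4}.
Read '0': {s0, s3, s4} → {s0, s3, s4}.
Read '1': {s0, s3, s4} → {s3, s5}.
Read '0': {s3, s5} → {s0, s4}.
Read '1': {s0, s4} → {s3, s5}.
The final set {s3, s5} contains no accepting state.

No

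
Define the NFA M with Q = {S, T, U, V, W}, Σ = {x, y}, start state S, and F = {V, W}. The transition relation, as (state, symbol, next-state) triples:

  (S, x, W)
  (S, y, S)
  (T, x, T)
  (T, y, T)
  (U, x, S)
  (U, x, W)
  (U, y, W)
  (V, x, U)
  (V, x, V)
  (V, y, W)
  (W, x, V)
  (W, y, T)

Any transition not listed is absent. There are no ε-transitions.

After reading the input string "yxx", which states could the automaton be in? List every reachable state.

Start in {S}.
Read 'y': {S} → {S}.
Read 'x': {S} → {W}.
Read 'x': {W} → {V}.

{V}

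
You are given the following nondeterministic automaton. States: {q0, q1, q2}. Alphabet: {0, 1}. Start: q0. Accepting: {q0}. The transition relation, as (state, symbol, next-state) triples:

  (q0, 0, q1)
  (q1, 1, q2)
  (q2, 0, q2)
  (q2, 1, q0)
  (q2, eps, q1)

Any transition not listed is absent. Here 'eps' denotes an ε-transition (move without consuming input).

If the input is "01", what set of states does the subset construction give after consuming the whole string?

Start in {q0}.
Read '0': q0→{q1}; now {q1}.
Read '1': q1→{q2}; union {q2}; ε-closure = {q1, q2}.

{q1, q2}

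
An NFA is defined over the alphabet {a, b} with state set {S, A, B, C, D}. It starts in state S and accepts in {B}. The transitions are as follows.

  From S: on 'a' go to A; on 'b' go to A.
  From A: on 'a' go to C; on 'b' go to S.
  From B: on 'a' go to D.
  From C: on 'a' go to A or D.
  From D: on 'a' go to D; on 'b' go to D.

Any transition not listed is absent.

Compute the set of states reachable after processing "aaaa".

{C, D}

Start in {S}.
Read 'a': S→{A}; now {A}.
Read 'a': A→{C}; now {C}.
Read 'a': C→{A, D}; now {A, D}.
Read 'a': A→{C}, D→{D}; now {C, D}.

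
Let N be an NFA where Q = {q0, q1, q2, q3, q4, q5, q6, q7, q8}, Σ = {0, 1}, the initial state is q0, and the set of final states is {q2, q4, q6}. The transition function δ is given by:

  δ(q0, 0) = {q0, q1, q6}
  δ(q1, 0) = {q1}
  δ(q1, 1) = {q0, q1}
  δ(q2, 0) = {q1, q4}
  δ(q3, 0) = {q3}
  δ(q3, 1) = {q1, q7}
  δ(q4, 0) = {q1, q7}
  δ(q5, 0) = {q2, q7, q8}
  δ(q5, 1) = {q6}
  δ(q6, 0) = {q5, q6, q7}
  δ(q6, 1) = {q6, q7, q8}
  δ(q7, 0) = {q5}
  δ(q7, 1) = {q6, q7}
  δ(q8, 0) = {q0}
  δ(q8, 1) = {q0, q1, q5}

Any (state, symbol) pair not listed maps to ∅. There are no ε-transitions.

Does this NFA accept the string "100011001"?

No

Start in {q0}.
Read '1': {q0} → ∅.
The set is empty and remains empty for the remaining 8 symbols.
The final set ∅ contains no accepting state.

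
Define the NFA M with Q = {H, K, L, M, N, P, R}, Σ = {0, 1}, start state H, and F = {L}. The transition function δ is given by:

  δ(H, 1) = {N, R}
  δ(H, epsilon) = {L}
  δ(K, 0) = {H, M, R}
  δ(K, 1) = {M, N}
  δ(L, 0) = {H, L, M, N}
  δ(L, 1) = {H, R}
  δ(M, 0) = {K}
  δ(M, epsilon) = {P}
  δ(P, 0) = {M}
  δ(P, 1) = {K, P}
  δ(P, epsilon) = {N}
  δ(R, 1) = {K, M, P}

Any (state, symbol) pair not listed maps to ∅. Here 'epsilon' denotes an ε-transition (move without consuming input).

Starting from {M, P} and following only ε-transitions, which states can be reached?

{M, N, P}

Begin with {M, P}.
ε-move P → N; add N.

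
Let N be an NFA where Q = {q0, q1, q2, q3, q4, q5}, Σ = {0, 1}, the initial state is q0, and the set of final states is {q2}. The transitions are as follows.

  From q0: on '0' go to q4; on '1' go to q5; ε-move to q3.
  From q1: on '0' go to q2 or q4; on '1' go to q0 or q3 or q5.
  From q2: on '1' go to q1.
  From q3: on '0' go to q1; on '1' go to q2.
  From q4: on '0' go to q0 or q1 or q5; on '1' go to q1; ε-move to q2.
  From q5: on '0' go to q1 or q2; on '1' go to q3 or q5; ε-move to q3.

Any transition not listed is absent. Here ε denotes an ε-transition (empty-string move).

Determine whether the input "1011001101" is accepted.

No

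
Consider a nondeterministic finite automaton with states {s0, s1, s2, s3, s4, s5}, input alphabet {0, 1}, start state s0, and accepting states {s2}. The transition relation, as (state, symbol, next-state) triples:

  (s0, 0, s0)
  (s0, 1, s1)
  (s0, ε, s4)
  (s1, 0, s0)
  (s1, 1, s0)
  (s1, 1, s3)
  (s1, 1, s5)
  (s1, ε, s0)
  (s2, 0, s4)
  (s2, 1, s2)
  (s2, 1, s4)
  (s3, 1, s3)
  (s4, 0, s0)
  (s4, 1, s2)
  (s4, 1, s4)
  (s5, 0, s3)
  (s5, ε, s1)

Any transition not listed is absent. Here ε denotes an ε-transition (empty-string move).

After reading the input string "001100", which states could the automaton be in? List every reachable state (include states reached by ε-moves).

{s0, s4}

Start: ε-closure({s0}) = {s0, s4}.
Read '0': {s0, s4} → {s0, s4}.
Read '0': {s0, s4} → {s0, s4}.
Read '1': {s0, s4} → {s0, s1, s2, s4}.
Read '1': {s0, s1, s2, s4} → {s0, s1, s2, s3, s4, s5}.
Read '0': {s0, s1, s2, s3, s4, s5} → {s0, s3, s4}.
Read '0': {s0, s3, s4} → {s0, s4}.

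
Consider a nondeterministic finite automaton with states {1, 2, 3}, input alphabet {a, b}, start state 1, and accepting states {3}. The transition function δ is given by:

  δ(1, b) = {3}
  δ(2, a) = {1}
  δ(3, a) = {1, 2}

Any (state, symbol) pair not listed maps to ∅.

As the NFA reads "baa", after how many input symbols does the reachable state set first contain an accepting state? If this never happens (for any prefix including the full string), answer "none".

1

Start in {1}.
Read 'b': {1} → {3}.
None of the earlier sets intersect F, but {3} does.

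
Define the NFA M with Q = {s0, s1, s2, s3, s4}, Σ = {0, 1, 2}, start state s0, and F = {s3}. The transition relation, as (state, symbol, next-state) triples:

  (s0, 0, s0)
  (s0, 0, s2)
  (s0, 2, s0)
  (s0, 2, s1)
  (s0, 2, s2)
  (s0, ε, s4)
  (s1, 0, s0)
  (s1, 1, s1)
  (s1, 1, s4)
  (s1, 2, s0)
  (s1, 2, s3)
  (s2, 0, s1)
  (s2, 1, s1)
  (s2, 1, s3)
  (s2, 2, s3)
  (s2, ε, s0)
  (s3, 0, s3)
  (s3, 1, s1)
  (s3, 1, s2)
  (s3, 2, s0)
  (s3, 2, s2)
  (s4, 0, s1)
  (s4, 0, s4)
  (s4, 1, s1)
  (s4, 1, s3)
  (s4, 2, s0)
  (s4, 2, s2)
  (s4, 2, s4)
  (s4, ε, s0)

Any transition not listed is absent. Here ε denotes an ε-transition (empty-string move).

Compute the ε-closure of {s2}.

{s0, s2, s4}

Begin with {s2}.
ε-move s2 → s0; add s0.
ε-move s0 → s4; add s4.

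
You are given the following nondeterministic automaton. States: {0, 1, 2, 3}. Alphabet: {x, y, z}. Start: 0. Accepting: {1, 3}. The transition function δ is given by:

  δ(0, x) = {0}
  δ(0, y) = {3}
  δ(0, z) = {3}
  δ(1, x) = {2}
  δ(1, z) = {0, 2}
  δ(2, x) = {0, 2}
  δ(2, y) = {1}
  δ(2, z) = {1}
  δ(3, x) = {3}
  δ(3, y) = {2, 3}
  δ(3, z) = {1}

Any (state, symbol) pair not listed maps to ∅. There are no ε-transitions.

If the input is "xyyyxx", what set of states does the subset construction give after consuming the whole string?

Start in {0}.
Read 'x': 0→{0}; now {0}.
Read 'y': 0→{3}; now {3}.
Read 'y': 3→{2, 3}; now {2, 3}.
Read 'y': 2→{1}, 3→{2, 3}; now {1, 2, 3}.
Read 'x': 1→{2}, 2→{0, 2}, 3→{3}; now {0, 2, 3}.
Read 'x': 0→{0}, 2→{0, 2}, 3→{3}; now {0, 2, 3}.

{0, 2, 3}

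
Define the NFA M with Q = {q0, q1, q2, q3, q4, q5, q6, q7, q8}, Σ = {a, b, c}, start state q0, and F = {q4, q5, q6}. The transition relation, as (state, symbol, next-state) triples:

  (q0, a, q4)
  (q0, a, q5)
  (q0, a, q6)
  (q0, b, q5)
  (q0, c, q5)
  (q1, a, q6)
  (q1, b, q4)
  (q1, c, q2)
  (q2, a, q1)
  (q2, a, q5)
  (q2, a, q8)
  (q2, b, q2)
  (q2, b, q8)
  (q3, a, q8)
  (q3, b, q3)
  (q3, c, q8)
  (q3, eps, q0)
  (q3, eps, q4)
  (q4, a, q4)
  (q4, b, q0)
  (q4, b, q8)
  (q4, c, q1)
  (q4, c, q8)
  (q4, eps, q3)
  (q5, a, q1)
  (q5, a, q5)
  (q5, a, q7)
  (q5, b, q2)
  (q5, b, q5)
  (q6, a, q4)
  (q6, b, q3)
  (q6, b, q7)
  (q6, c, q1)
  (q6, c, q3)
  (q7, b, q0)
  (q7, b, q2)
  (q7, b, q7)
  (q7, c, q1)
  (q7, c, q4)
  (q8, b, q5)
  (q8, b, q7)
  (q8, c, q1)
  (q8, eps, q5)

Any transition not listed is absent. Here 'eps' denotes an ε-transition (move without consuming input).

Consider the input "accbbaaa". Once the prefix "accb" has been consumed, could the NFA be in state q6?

Start in {q0}.
Read 'a': q0→{q4, q5, q6}; union {q4, q5, q6}; ε-closure = {q0, q3, q4, q5, q6}.
Read 'c': q0→{q5}, q3→{q8}, q4→{q1, q8}, q5→∅, q6→{q1, q3}; union {q1, q3, q5, q8}; ε-closure = {q0, q1, q3, q4, q5, q8}.
Read 'c': q0→{q5}, q1→{q2}, q3→{q8}, q4→{q1, q8}, q5→∅, q8→{q1}; now {q1, q2, q5, q8}.
Read 'b': q1→{q4}, q2→{q2, q8}, q5→{q2, q5}, q8→{q5, q7}; union {q2, q4, q5, q7, q8}; ε-closure = {q0, q2, q3, q4, q5, q7, q8}.
State q6 is not in {q0, q2, q3, q4, q5, q7, q8}.

No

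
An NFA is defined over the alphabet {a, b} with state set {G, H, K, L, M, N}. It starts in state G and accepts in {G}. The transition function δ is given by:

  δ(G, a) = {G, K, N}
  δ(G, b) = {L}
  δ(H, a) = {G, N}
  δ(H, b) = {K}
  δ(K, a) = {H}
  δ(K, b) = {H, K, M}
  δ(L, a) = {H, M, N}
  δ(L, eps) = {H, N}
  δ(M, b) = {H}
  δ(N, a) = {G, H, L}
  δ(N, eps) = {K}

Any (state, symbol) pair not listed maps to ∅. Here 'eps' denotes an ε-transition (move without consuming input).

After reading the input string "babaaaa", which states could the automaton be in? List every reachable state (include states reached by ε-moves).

{G, H, K, L, M, N}

Start in {G}.
Read 'b': G→{L}; union {L}; ε-closure = {H, K, L, N}.
Read 'a': H→{G, N}, K→{H}, L→{H, M, N}, N→{G, H, L}; union {G, H, L, M, N}; ε-closure = {G, H, K, L, M, N}.
Read 'b': G→{L}, H→{K}, K→{H, K, M}, L→∅, M→{H}, N→∅; union {H, K, L, M}; ε-closure = {H, K, L, M, N}.
Read 'a': H→{G, N}, K→{H}, L→{H, M, N}, M→∅, N→{G, H, L}; union {G, H, L, M, N}; ε-closure = {G, H, K, L, M, N}.
Read 'a': G→{G, K, N}, H→{G, N}, K→{H}, L→{H, M, N}, M→∅, N→{G, H, L}; now {G, H, K, L, M, N}.
Read 'a': G→{G, K, N}, H→{G, N}, K→{H}, L→{H, M, N}, M→∅, N→{G, H, L}; now {G, H, K, L, M, N}.
Read 'a': G→{G, K, N}, H→{G, N}, K→{H}, L→{H, M, N}, M→∅, N→{G, H, L}; now {G, H, K, L, M, N}.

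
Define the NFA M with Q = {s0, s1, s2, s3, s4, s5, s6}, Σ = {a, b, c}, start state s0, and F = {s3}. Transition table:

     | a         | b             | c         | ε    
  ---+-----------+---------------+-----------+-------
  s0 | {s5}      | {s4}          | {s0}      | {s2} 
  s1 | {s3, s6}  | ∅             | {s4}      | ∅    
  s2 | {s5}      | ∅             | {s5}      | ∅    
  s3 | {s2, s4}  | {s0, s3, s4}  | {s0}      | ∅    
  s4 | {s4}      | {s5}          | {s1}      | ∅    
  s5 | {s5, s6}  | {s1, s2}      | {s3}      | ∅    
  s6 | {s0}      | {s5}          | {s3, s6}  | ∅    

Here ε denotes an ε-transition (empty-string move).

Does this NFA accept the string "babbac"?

Start: ε-closure({s0}) = {s0, s2}.
Read 'b': s0→{s4}, s2→∅; now {s4}.
Read 'a': s4→{s4}; now {s4}.
Read 'b': s4→{s5}; now {s5}.
Read 'b': s5→{s1, s2}; now {s1, s2}.
Read 'a': s1→{s3, s6}, s2→{s5}; now {s3, s5, s6}.
Read 'c': s3→{s0}, s5→{s3}, s6→{s3, s6}; union {s0, s3, s6}; ε-closure = {s0, s2, s3, s6}.
The final set {s0, s2, s3, s6} contains the accepting state s3.

Yes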